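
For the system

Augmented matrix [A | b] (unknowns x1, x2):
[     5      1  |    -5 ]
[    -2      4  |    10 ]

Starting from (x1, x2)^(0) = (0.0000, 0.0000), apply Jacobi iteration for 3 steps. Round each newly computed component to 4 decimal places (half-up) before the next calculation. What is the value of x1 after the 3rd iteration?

Iteration 1:
  x1 = (-5 - (1)·0.0000) / (5) = -1.0000
  x2 = (10 - (-2)·0.0000) / (4) = 2.5000
Iteration 2:
  x1 = (-5 - (1)·2.5000) / (5) = -1.5000
  x2 = (10 - (-2)·-1.0000) / (4) = 2.0000
Iteration 3:
  x1 = (-5 - (1)·2.0000) / (5) = -1.4000
  x2 = (10 - (-2)·-1.5000) / (4) = 1.7500

-1.4000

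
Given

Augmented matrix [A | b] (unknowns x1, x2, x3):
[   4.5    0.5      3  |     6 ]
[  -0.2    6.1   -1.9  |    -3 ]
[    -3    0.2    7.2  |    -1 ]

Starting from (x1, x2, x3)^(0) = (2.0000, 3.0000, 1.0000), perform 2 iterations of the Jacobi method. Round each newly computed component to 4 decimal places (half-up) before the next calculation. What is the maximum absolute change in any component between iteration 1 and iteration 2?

Iteration 1:
  x1 = (6 - (0.5)·3.0000 - (3)·1.0000) / (4.5) = 0.3333
  x2 = (-3 - (-0.2)·2.0000 - (-1.9)·1.0000) / (6.1) = -0.1148
  x3 = (-1 - (-3)·2.0000 - (0.2)·3.0000) / (7.2) = 0.6111
Iteration 2:
  x1 = (6 - (0.5)·-0.1148 - (3)·0.6111) / (4.5) = 0.9387
  x2 = (-3 - (-0.2)·0.3333 - (-1.9)·0.6111) / (6.1) = -0.2905
  x3 = (-1 - (-3)·0.3333 - (0.2)·-0.1148) / (7.2) = 0.0032
Change: (0.6054, -0.1757, -0.6079) → max |·| = 0.6079

0.6079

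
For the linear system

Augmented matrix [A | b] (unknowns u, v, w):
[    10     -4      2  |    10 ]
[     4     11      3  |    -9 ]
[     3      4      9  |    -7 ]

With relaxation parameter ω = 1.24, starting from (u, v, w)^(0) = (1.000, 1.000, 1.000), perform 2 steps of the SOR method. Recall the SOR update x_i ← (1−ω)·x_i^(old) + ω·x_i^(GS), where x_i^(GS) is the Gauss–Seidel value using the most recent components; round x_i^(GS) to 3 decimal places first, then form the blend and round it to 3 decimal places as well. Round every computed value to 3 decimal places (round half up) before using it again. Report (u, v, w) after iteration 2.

(0.003, -0.318, -0.662)

Iteration 1:
  u: GS value = (10 - (-4)·1.000 - (2)·1.000) / (10) = 1.200;  u ← (1−ω)·1.000 + ω·1.200 = 1.248
  v: GS value = (-9 - (4)·1.248 - (3)·1.000) / (11) = -1.545;  v ← (1−ω)·1.000 + ω·-1.545 = -2.156
  w: GS value = (-7 - (3)·1.248 - (4)·-2.156) / (9) = -0.236;  w ← (1−ω)·1.000 + ω·-0.236 = -0.533
Iteration 2:
  u: GS value = (10 - (-4)·-2.156 - (2)·-0.533) / (10) = 0.244;  u ← (1−ω)·1.248 + ω·0.244 = 0.003
  v: GS value = (-9 - (4)·0.003 - (3)·-0.533) / (11) = -0.674;  v ← (1−ω)·-2.156 + ω·-0.674 = -0.318
  w: GS value = (-7 - (3)·0.003 - (4)·-0.318) / (9) = -0.637;  w ← (1−ω)·-0.533 + ω·-0.637 = -0.662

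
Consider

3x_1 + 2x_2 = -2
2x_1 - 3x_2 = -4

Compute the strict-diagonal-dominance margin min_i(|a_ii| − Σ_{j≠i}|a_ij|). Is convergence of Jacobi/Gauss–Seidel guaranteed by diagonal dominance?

row 1: |3| − (2) = 1
row 2: |-3| − (2) = 1
minimum over rows = 1 → strictly diagonally dominant (convergence guaranteed)

1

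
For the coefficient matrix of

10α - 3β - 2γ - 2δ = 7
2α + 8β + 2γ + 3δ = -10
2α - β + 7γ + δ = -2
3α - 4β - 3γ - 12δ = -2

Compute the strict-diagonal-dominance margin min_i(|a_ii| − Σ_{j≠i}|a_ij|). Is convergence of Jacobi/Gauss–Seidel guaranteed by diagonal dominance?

1

row 1: |10| − (3+2+2) = 3
row 2: |8| − (2+2+3) = 1
row 3: |7| − (2+1+1) = 3
row 4: |-12| − (3+4+3) = 2
minimum over rows = 1 → strictly diagonally dominant (convergence guaranteed)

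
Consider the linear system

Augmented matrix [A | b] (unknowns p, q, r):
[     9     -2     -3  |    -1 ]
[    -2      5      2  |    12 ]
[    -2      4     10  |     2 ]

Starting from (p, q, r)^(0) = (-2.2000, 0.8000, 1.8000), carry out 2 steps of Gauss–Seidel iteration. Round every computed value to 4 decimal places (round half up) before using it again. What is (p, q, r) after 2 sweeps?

Iteration 1:
  p = (-1 - (-2)·0.8000 - (-3)·1.8000) / (9) = 0.6667
  q = (12 - (-2)·0.6667 - (2)·1.8000) / (5) = 1.9467
  r = (2 - (-2)·0.6667 - (4)·1.9467) / (10) = -0.4453
Iteration 2:
  p = (-1 - (-2)·1.9467 - (-3)·-0.4453) / (9) = 0.1731
  q = (12 - (-2)·0.1731 - (2)·-0.4453) / (5) = 2.6474
  r = (2 - (-2)·0.1731 - (4)·2.6474) / (10) = -0.8243

(0.1731, 2.6474, -0.8243)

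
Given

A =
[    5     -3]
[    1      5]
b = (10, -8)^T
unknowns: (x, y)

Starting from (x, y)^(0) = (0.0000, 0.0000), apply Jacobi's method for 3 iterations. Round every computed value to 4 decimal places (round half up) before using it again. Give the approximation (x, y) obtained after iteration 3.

Iteration 1:
  x = (10 - (-3)·0.0000) / (5) = 2.0000
  y = (-8 - (1)·0.0000) / (5) = -1.6000
Iteration 2:
  x = (10 - (-3)·-1.6000) / (5) = 1.0400
  y = (-8 - (1)·2.0000) / (5) = -2.0000
Iteration 3:
  x = (10 - (-3)·-2.0000) / (5) = 0.8000
  y = (-8 - (1)·1.0400) / (5) = -1.8080

(0.8000, -1.8080)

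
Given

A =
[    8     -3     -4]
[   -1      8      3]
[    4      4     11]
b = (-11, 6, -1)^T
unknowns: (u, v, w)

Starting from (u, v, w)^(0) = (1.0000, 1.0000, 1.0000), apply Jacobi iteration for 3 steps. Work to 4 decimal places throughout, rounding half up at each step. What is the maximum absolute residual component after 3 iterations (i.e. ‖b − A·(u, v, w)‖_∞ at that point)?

Iteration 1:
  u = (-11 - (-3)·1.0000 - (-4)·1.0000) / (8) = -0.5000
  v = (6 - (-1)·1.0000 - (3)·1.0000) / (8) = 0.5000
  w = (-1 - (4)·1.0000 - (4)·1.0000) / (11) = -0.8182
Iteration 2:
  u = (-11 - (-3)·0.5000 - (-4)·-0.8182) / (8) = -1.5966
  v = (6 - (-1)·-0.5000 - (3)·-0.8182) / (8) = 0.9943
  w = (-1 - (4)·-0.5000 - (4)·0.5000) / (11) = -0.0909
Iteration 3:
  u = (-11 - (-3)·0.9943 - (-4)·-0.0909) / (8) = -1.0476
  v = (6 - (-1)·-1.5966 - (3)·-0.0909) / (8) = 0.5845
  w = (-1 - (4)·-1.5966 - (4)·0.9943) / (11) = 0.1281
Residual b − A·x = (-0.3533, -0.1079, -0.5567); ∞-norm = 0.5567

0.5567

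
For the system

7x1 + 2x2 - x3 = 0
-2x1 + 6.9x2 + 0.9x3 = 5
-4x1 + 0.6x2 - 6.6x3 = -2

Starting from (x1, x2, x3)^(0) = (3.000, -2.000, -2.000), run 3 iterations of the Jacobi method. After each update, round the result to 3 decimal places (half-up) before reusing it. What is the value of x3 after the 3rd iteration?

0.864

Iteration 1:
  x1 = (0 - (2)·-2.000 - (-1)·-2.000) / (7) = 0.286
  x2 = (5 - (-2)·3.000 - (0.9)·-2.000) / (6.9) = 1.855
  x3 = (-2 - (-4)·3.000 - (0.6)·-2.000) / (-6.6) = -1.697
Iteration 2:
  x1 = (0 - (2)·1.855 - (-1)·-1.697) / (7) = -0.772
  x2 = (5 - (-2)·0.286 - (0.9)·-1.697) / (6.9) = 1.029
  x3 = (-2 - (-4)·0.286 - (0.6)·1.855) / (-6.6) = 0.298
Iteration 3:
  x1 = (0 - (2)·1.029 - (-1)·0.298) / (7) = -0.251
  x2 = (5 - (-2)·-0.772 - (0.9)·0.298) / (6.9) = 0.462
  x3 = (-2 - (-4)·-0.772 - (0.6)·1.029) / (-6.6) = 0.864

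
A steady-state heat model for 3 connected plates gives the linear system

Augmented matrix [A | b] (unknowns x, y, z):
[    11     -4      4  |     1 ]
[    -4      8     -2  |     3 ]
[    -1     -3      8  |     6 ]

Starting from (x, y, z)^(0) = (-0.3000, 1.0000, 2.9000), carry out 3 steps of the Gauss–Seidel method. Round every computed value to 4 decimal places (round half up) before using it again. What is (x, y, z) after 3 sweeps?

Iteration 1:
  x = (1 - (-4)·1.0000 - (4)·2.9000) / (11) = -0.6000
  y = (3 - (-4)·-0.6000 - (-2)·2.9000) / (8) = 0.8000
  z = (6 - (-1)·-0.6000 - (-3)·0.8000) / (8) = 0.9750
Iteration 2:
  x = (1 - (-4)·0.8000 - (4)·0.9750) / (11) = 0.0273
  y = (3 - (-4)·0.0273 - (-2)·0.9750) / (8) = 0.6324
  z = (6 - (-1)·0.0273 - (-3)·0.6324) / (8) = 0.9906
Iteration 3:
  x = (1 - (-4)·0.6324 - (4)·0.9906) / (11) = -0.0393
  y = (3 - (-4)·-0.0393 - (-2)·0.9906) / (8) = 0.6030
  z = (6 - (-1)·-0.0393 - (-3)·0.6030) / (8) = 0.9712

(-0.0393, 0.6030, 0.9712)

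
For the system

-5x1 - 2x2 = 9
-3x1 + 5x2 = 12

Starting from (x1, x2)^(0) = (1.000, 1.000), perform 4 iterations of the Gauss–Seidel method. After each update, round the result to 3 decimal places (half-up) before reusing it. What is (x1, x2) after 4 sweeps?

Iteration 1:
  x1 = (9 - (-2)·1.000) / (-5) = -2.200
  x2 = (12 - (-3)·-2.200) / (5) = 1.080
Iteration 2:
  x1 = (9 - (-2)·1.080) / (-5) = -2.232
  x2 = (12 - (-3)·-2.232) / (5) = 1.061
Iteration 3:
  x1 = (9 - (-2)·1.061) / (-5) = -2.224
  x2 = (12 - (-3)·-2.224) / (5) = 1.066
Iteration 4:
  x1 = (9 - (-2)·1.066) / (-5) = -2.226
  x2 = (12 - (-3)·-2.226) / (5) = 1.064

(-2.226, 1.064)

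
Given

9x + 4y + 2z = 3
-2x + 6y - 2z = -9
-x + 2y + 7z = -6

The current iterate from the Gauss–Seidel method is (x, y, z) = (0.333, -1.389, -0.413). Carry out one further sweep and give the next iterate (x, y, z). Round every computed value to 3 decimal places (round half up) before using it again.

One sweep:
  x = (3 - (4)·-1.389 - (2)·-0.413) / (9) = 1.042
  y = (-9 - (-2)·1.042 - (-2)·-0.413) / (6) = -1.290
  z = (-6 - (-1)·1.042 - (2)·-1.290) / (7) = -0.340

(1.042, -1.290, -0.340)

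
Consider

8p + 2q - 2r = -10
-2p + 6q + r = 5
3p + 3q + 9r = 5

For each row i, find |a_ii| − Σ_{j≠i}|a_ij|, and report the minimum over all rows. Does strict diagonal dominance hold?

3

row 1: |8| − (2+2) = 4
row 2: |6| − (2+1) = 3
row 3: |9| − (3+3) = 3
minimum over rows = 3 → strictly diagonally dominant (convergence guaranteed)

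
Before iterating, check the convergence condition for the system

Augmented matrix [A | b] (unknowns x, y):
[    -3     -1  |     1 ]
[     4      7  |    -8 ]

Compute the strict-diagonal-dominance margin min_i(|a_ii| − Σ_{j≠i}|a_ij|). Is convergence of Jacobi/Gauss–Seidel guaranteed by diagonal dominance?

2

row 1: |-3| − (1) = 2
row 2: |7| − (4) = 3
minimum over rows = 2 → strictly diagonally dominant (convergence guaranteed)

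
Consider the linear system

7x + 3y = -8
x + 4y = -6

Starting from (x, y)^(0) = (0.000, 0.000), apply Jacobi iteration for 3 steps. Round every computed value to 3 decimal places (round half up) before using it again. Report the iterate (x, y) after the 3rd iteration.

Iteration 1:
  x = (-8 - (3)·0.000) / (7) = -1.143
  y = (-6 - (1)·0.000) / (4) = -1.500
Iteration 2:
  x = (-8 - (3)·-1.500) / (7) = -0.500
  y = (-6 - (1)·-1.143) / (4) = -1.214
Iteration 3:
  x = (-8 - (3)·-1.214) / (7) = -0.623
  y = (-6 - (1)·-0.500) / (4) = -1.375

(-0.623, -1.375)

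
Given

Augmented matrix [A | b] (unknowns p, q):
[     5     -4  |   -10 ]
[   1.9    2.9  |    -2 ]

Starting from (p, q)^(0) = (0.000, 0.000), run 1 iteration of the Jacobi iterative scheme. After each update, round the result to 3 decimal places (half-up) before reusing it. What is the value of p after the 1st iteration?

Iteration 1:
  p = (-10 - (-4)·0.000) / (5) = -2.000
  q = (-2 - (1.9)·0.000) / (2.9) = -0.690

-2.000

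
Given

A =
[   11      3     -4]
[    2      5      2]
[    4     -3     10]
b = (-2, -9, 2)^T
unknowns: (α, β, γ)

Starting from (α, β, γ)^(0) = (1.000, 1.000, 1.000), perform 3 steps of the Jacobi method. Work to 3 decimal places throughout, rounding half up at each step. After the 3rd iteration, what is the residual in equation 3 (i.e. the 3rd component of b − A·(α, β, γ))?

1.798

Iteration 1:
  α = (-2 - (3)·1.000 - (-4)·1.000) / (11) = -0.091
  β = (-9 - (2)·1.000 - (2)·1.000) / (5) = -2.600
  γ = (2 - (4)·1.000 - (-3)·1.000) / (10) = 0.100
Iteration 2:
  α = (-2 - (3)·-2.600 - (-4)·0.100) / (11) = 0.564
  β = (-9 - (2)·-0.091 - (2)·0.100) / (5) = -1.804
  γ = (2 - (4)·-0.091 - (-3)·-2.600) / (10) = -0.544
Iteration 3:
  α = (-2 - (3)·-1.804 - (-4)·-0.544) / (11) = 0.112
  β = (-9 - (2)·0.564 - (2)·-0.544) / (5) = -1.808
  γ = (2 - (4)·0.564 - (-3)·-1.804) / (10) = -0.567
Residual b − A·x = (-0.076, 0.950, 1.798)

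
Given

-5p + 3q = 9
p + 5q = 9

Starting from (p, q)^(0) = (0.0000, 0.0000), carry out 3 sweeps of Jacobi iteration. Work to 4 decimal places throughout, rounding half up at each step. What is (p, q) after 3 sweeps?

Iteration 1:
  p = (9 - (3)·0.0000) / (-5) = -1.8000
  q = (9 - (1)·0.0000) / (5) = 1.8000
Iteration 2:
  p = (9 - (3)·1.8000) / (-5) = -0.7200
  q = (9 - (1)·-1.8000) / (5) = 2.1600
Iteration 3:
  p = (9 - (3)·2.1600) / (-5) = -0.5040
  q = (9 - (1)·-0.7200) / (5) = 1.9440

(-0.5040, 1.9440)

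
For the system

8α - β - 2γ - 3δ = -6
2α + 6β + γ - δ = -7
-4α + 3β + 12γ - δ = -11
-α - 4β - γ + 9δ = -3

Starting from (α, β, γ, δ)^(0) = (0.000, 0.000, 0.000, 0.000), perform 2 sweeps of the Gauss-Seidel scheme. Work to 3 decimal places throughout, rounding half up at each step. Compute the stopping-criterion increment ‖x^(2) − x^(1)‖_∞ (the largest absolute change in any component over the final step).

0.697

Iteration 1:
  α = (-6 - (-1)·0.000 - (-2)·0.000 - (-3)·0.000) / (8) = -0.750
  β = (-7 - (2)·-0.750 - (1)·0.000 - (-1)·0.000) / (6) = -0.917
  γ = (-11 - (-4)·-0.750 - (3)·-0.917 - (-1)·0.000) / (12) = -0.937
  δ = (-3 - (-1)·-0.750 - (-4)·-0.917 - (-1)·-0.937) / (9) = -0.928
Iteration 2:
  α = (-6 - (-1)·-0.917 - (-2)·-0.937 - (-3)·-0.928) / (8) = -1.447
  β = (-7 - (2)·-1.447 - (1)·-0.937 - (-1)·-0.928) / (6) = -0.683
  γ = (-11 - (-4)·-1.447 - (3)·-0.683 - (-1)·-0.928) / (12) = -1.306
  δ = (-3 - (-1)·-1.447 - (-4)·-0.683 - (-1)·-1.306) / (9) = -0.943
Change: (-0.697, 0.234, -0.369, -0.015) → max |·| = 0.697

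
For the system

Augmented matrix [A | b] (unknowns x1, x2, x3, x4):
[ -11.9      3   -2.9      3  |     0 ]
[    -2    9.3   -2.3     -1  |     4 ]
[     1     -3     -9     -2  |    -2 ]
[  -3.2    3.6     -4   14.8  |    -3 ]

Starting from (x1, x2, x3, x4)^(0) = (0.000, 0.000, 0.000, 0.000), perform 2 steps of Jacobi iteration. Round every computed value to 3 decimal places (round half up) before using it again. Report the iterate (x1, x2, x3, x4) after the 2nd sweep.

Iteration 1:
  x1 = (0 - (3)·0.000 - (-2.9)·0.000 - (3)·0.000) / (-11.9) = 0.000
  x2 = (4 - (-2)·0.000 - (-2.3)·0.000 - (-1)·0.000) / (9.3) = 0.430
  x3 = (-2 - (1)·0.000 - (-3)·0.000 - (-2)·0.000) / (-9) = 0.222
  x4 = (-3 - (-3.2)·0.000 - (3.6)·0.000 - (-4)·0.000) / (14.8) = -0.203
Iteration 2:
  x1 = (0 - (3)·0.430 - (-2.9)·0.222 - (3)·-0.203) / (-11.9) = 0.003
  x2 = (4 - (-2)·0.000 - (-2.3)·0.222 - (-1)·-0.203) / (9.3) = 0.463
  x3 = (-2 - (1)·0.000 - (-3)·0.430 - (-2)·-0.203) / (-9) = 0.124
  x4 = (-3 - (-3.2)·0.000 - (3.6)·0.430 - (-4)·0.222) / (14.8) = -0.247

(0.003, 0.463, 0.124, -0.247)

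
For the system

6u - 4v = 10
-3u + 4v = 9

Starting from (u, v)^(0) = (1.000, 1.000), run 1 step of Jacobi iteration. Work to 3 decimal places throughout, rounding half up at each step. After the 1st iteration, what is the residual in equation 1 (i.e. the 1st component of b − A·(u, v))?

Iteration 1:
  u = (10 - (-4)·1.000) / (6) = 2.333
  v = (9 - (-3)·1.000) / (4) = 3.000
Residual b − A·x = (8.002, 3.999)

8.002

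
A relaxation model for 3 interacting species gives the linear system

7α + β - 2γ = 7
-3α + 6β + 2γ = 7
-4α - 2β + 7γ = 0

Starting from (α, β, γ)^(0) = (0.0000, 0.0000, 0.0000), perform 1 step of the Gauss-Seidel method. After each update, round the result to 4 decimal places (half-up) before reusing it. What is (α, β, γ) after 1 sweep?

(1.0000, 1.6667, 1.0476)

Iteration 1:
  α = (7 - (1)·0.0000 - (-2)·0.0000) / (7) = 1.0000
  β = (7 - (-3)·1.0000 - (2)·0.0000) / (6) = 1.6667
  γ = (0 - (-4)·1.0000 - (-2)·1.6667) / (7) = 1.0476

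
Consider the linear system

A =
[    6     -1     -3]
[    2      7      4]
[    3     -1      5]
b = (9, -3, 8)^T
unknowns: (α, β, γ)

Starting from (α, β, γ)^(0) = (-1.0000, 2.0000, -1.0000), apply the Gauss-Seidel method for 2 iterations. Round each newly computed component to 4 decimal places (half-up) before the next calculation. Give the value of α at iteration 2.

1.8365

Iteration 1:
  α = (9 - (-1)·2.0000 - (-3)·-1.0000) / (6) = 1.3333
  β = (-3 - (2)·1.3333 - (4)·-1.0000) / (7) = -0.2381
  γ = (8 - (3)·1.3333 - (-1)·-0.2381) / (5) = 0.7524
Iteration 2:
  α = (9 - (-1)·-0.2381 - (-3)·0.7524) / (6) = 1.8365
  β = (-3 - (2)·1.8365 - (4)·0.7524) / (7) = -1.3832
  γ = (8 - (3)·1.8365 - (-1)·-1.3832) / (5) = 0.2215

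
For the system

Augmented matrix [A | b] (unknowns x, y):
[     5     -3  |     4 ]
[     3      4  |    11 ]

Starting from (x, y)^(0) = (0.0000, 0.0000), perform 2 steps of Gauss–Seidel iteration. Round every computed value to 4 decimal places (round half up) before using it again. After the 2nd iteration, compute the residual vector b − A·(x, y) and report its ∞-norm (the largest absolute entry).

2.9025

Iteration 1:
  x = (4 - (-3)·0.0000) / (5) = 0.8000
  y = (11 - (3)·0.8000) / (4) = 2.1500
Iteration 2:
  x = (4 - (-3)·2.1500) / (5) = 2.0900
  y = (11 - (3)·2.0900) / (4) = 1.1825
Residual b − A·x = (-2.9025, 0.0000); ∞-norm = 2.9025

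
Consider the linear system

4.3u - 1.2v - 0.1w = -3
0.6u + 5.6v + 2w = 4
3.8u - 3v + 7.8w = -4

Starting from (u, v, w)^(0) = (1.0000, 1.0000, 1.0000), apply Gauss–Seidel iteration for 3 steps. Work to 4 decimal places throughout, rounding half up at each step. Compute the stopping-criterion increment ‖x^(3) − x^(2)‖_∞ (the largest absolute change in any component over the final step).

0.1283

Iteration 1:
  u = (-3 - (-1.2)·1.0000 - (-0.1)·1.0000) / (4.3) = -0.3953
  v = (4 - (0.6)·-0.3953 - (2)·1.0000) / (5.6) = 0.3995
  w = (-4 - (3.8)·-0.3953 - (-3)·0.3995) / (7.8) = -0.1666
Iteration 2:
  u = (-3 - (-1.2)·0.3995 - (-0.1)·-0.1666) / (4.3) = -0.5901
  v = (4 - (0.6)·-0.5901 - (2)·-0.1666) / (5.6) = 0.8370
  w = (-4 - (3.8)·-0.5901 - (-3)·0.8370) / (7.8) = 0.0966
Iteration 3:
  u = (-3 - (-1.2)·0.8370 - (-0.1)·0.0966) / (4.3) = -0.4618
  v = (4 - (0.6)·-0.4618 - (2)·0.0966) / (5.6) = 0.7293
  w = (-4 - (3.8)·-0.4618 - (-3)·0.7293) / (7.8) = -0.0073
Change: (0.1283, -0.1077, -0.1039) → max |·| = 0.1283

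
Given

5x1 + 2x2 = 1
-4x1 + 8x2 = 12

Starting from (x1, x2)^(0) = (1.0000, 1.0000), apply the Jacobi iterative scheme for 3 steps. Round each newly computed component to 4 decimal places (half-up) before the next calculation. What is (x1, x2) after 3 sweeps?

Iteration 1:
  x1 = (1 - (2)·1.0000) / (5) = -0.2000
  x2 = (12 - (-4)·1.0000) / (8) = 2.0000
Iteration 2:
  x1 = (1 - (2)·2.0000) / (5) = -0.6000
  x2 = (12 - (-4)·-0.2000) / (8) = 1.4000
Iteration 3:
  x1 = (1 - (2)·1.4000) / (5) = -0.3600
  x2 = (12 - (-4)·-0.6000) / (8) = 1.2000

(-0.3600, 1.2000)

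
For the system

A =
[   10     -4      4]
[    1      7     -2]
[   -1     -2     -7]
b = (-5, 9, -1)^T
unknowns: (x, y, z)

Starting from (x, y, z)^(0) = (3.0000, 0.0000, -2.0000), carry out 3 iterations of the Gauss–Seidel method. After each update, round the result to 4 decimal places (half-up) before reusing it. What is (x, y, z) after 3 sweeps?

(0.0938, 1.2160, -0.2180)

Iteration 1:
  x = (-5 - (-4)·0.0000 - (4)·-2.0000) / (10) = 0.3000
  y = (9 - (1)·0.3000 - (-2)·-2.0000) / (7) = 0.6714
  z = (-1 - (-1)·0.3000 - (-2)·0.6714) / (-7) = -0.0918
Iteration 2:
  x = (-5 - (-4)·0.6714 - (4)·-0.0918) / (10) = -0.1947
  y = (9 - (1)·-0.1947 - (-2)·-0.0918) / (7) = 1.2873
  z = (-1 - (-1)·-0.1947 - (-2)·1.2873) / (-7) = -0.1971
Iteration 3:
  x = (-5 - (-4)·1.2873 - (4)·-0.1971) / (10) = 0.0938
  y = (9 - (1)·0.0938 - (-2)·-0.1971) / (7) = 1.2160
  z = (-1 - (-1)·0.0938 - (-2)·1.2160) / (-7) = -0.2180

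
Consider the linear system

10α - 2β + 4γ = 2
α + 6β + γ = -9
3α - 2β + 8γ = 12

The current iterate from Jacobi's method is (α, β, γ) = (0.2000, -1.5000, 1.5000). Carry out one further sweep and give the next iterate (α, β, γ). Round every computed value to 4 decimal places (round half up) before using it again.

(-0.7000, -1.7833, 1.0500)

One sweep:
  α = (2 - (-2)·-1.5000 - (4)·1.5000) / (10) = -0.7000
  β = (-9 - (1)·0.2000 - (1)·1.5000) / (6) = -1.7833
  γ = (12 - (3)·0.2000 - (-2)·-1.5000) / (8) = 1.0500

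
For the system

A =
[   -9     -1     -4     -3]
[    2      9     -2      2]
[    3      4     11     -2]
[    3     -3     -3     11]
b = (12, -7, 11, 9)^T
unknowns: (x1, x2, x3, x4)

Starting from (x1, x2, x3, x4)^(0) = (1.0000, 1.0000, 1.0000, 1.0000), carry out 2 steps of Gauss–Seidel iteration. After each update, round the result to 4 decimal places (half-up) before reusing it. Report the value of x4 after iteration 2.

Iteration 1:
  x1 = (12 - (-1)·1.0000 - (-4)·1.0000 - (-3)·1.0000) / (-9) = -2.2222
  x2 = (-7 - (2)·-2.2222 - (-2)·1.0000 - (2)·1.0000) / (9) = -0.2840
  x3 = (11 - (3)·-2.2222 - (4)·-0.2840 - (-2)·1.0000) / (11) = 1.8911
  x4 = (9 - (3)·-2.2222 - (-3)·-0.2840 - (-3)·1.8911) / (11) = 1.8625
Iteration 2:
  x1 = (12 - (-1)·-0.2840 - (-4)·1.8911 - (-3)·1.8625) / (-9) = -2.7631
  x2 = (-7 - (2)·-2.7631 - (-2)·1.8911 - (2)·1.8625) / (9) = -0.1574
  x3 = (11 - (3)·-2.7631 - (4)·-0.1574 - (-2)·1.8625) / (11) = 2.1494
  x4 = (9 - (3)·-2.7631 - (-3)·-0.1574 - (-3)·2.1494) / (11) = 2.1150

2.1150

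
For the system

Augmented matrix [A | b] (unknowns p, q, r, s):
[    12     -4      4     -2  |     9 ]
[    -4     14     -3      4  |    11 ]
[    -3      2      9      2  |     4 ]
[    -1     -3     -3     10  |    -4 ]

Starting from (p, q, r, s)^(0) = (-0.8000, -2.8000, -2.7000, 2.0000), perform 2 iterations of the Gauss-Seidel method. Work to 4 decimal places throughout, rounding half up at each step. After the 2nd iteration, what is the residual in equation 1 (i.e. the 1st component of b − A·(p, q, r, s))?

4.9400

Iteration 1:
  p = (9 - (-4)·-2.8000 - (4)·-2.7000 - (-2)·2.0000) / (12) = 1.0500
  q = (11 - (-4)·1.0500 - (-3)·-2.7000 - (4)·2.0000) / (14) = -0.0643
  r = (4 - (-3)·1.0500 - (2)·-0.0643 - (2)·2.0000) / (9) = 0.3643
  s = (-4 - (-1)·1.0500 - (-3)·-0.0643 - (-3)·0.3643) / (10) = -0.2050
Iteration 2:
  p = (9 - (-4)·-0.0643 - (4)·0.3643 - (-2)·-0.2050) / (12) = 0.5730
  q = (11 - (-4)·0.5730 - (-3)·0.3643 - (4)·-0.2050) / (14) = 1.0861
  r = (4 - (-3)·0.5730 - (2)·1.0861 - (2)·-0.2050) / (9) = 0.4396
  s = (-4 - (-1)·0.5730 - (-3)·1.0861 - (-3)·0.4396) / (10) = 0.1150
Residual b − A·x = (4.9400, -1.0546, -0.6396, 0.0001)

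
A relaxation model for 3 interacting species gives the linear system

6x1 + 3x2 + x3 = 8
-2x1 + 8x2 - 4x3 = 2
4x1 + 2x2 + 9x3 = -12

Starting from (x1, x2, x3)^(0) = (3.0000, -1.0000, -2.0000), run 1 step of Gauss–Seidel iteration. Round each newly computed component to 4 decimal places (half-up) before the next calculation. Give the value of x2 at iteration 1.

Iteration 1:
  x1 = (8 - (3)·-1.0000 - (1)·-2.0000) / (6) = 2.1667
  x2 = (2 - (-2)·2.1667 - (-4)·-2.0000) / (8) = -0.2083
  x3 = (-12 - (4)·2.1667 - (2)·-0.2083) / (9) = -2.2500

-0.2083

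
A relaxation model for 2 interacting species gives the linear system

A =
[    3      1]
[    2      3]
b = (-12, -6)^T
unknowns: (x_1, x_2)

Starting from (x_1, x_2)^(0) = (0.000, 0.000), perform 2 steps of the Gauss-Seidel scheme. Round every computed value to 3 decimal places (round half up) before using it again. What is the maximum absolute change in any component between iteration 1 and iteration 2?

Iteration 1:
  x_1 = (-12 - (1)·0.000) / (3) = -4.000
  x_2 = (-6 - (2)·-4.000) / (3) = 0.667
Iteration 2:
  x_1 = (-12 - (1)·0.667) / (3) = -4.222
  x_2 = (-6 - (2)·-4.222) / (3) = 0.815
Change: (-0.222, 0.148) → max |·| = 0.222

0.222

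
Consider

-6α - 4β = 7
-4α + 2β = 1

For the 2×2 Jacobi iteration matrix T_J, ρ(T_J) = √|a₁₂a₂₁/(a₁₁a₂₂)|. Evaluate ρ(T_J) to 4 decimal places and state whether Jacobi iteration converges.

a₁₂a₂₁/(a₁₁a₂₂) = (-4)·(-4) / ((-6)·(2)) = -1.333333
ρ = √|-1.333333| = √1.333333 = 1.1547
ρ > 1, so Jacobi diverges

1.1547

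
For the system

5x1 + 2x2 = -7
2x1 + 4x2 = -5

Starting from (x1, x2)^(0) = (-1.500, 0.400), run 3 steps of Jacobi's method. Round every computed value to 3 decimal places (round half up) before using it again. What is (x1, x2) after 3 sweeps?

Iteration 1:
  x1 = (-7 - (2)·0.400) / (5) = -1.560
  x2 = (-5 - (2)·-1.500) / (4) = -0.500
Iteration 2:
  x1 = (-7 - (2)·-0.500) / (5) = -1.200
  x2 = (-5 - (2)·-1.560) / (4) = -0.470
Iteration 3:
  x1 = (-7 - (2)·-0.470) / (5) = -1.212
  x2 = (-5 - (2)·-1.200) / (4) = -0.650

(-1.212, -0.650)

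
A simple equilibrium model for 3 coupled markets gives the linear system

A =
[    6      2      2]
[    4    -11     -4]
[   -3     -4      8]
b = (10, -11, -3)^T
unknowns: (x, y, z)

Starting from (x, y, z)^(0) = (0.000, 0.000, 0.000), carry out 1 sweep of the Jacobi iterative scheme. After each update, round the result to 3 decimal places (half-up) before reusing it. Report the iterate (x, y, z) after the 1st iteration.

(1.667, 1.000, -0.375)

Iteration 1:
  x = (10 - (2)·0.000 - (2)·0.000) / (6) = 1.667
  y = (-11 - (4)·0.000 - (-4)·0.000) / (-11) = 1.000
  z = (-3 - (-3)·0.000 - (-4)·0.000) / (8) = -0.375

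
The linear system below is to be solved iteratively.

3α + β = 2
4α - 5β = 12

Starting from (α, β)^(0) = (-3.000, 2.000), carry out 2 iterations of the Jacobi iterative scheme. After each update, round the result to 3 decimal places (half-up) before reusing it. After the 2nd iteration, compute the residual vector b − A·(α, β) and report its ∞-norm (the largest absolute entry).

9.068

Iteration 1:
  α = (2 - (1)·2.000) / (3) = 0.000
  β = (12 - (4)·-3.000) / (-5) = -4.800
Iteration 2:
  α = (2 - (1)·-4.800) / (3) = 2.267
  β = (12 - (4)·0.000) / (-5) = -2.400
Residual b − A·x = (-2.401, -9.068); ∞-norm = 9.068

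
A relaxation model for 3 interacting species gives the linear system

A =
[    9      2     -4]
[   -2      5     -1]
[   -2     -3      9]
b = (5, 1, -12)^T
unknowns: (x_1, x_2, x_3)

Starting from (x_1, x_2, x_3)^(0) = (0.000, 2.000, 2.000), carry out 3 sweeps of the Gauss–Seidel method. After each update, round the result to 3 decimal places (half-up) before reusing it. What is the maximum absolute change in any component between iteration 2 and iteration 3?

0.121

Iteration 1:
  x_1 = (5 - (2)·2.000 - (-4)·2.000) / (9) = 1.000
  x_2 = (1 - (-2)·1.000 - (-1)·2.000) / (5) = 1.000
  x_3 = (-12 - (-2)·1.000 - (-3)·1.000) / (9) = -0.778
Iteration 2:
  x_1 = (5 - (2)·1.000 - (-4)·-0.778) / (9) = -0.012
  x_2 = (1 - (-2)·-0.012 - (-1)·-0.778) / (5) = 0.040
  x_3 = (-12 - (-2)·-0.012 - (-3)·0.040) / (9) = -1.323
Iteration 3:
  x_1 = (5 - (2)·0.040 - (-4)·-1.323) / (9) = -0.041
  x_2 = (1 - (-2)·-0.041 - (-1)·-1.323) / (5) = -0.081
  x_3 = (-12 - (-2)·-0.041 - (-3)·-0.081) / (9) = -1.369
Change: (-0.029, -0.121, -0.046) → max |·| = 0.121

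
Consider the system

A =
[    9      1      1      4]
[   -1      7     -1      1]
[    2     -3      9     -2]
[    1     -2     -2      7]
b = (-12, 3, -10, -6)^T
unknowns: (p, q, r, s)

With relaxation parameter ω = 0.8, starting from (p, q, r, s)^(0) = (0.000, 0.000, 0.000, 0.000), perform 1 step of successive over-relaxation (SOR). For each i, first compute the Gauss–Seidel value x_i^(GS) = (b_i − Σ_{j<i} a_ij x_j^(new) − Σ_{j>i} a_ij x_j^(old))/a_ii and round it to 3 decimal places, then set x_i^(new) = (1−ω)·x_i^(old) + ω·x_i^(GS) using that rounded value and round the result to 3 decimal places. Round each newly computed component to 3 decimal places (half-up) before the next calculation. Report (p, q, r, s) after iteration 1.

(-1.066, 0.221, -0.641, -0.660)

Iteration 1:
  p: GS value = (-12 - (1)·0.000 - (1)·0.000 - (4)·0.000) / (9) = -1.333;  p ← (1−ω)·0.000 + ω·-1.333 = -1.066
  q: GS value = (3 - (-1)·-1.066 - (-1)·0.000 - (1)·0.000) / (7) = 0.276;  q ← (1−ω)·0.000 + ω·0.276 = 0.221
  r: GS value = (-10 - (2)·-1.066 - (-3)·0.221 - (-2)·0.000) / (9) = -0.801;  r ← (1−ω)·0.000 + ω·-0.801 = -0.641
  s: GS value = (-6 - (1)·-1.066 - (-2)·0.221 - (-2)·-0.641) / (7) = -0.825;  s ← (1−ω)·0.000 + ω·-0.825 = -0.660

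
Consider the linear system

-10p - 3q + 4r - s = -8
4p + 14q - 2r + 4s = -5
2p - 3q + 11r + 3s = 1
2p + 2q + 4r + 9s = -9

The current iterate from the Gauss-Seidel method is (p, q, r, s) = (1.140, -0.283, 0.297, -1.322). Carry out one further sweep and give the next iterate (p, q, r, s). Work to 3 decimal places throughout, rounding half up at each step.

One sweep:
  p = (-8 - (-3)·-0.283 - (4)·0.297 - (-1)·-1.322) / (-10) = 1.136
  q = (-5 - (4)·1.136 - (-2)·0.297 - (4)·-1.322) / (14) = -0.262
  r = (1 - (2)·1.136 - (-3)·-0.262 - (3)·-1.322) / (11) = 0.173
  s = (-9 - (2)·1.136 - (2)·-0.262 - (4)·0.173) / (9) = -1.271

(1.136, -0.262, 0.173, -1.271)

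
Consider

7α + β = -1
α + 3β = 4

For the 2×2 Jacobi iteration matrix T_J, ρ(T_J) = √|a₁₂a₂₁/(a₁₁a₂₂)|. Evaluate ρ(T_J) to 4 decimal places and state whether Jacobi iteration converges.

0.2182

a₁₂a₂₁/(a₁₁a₂₂) = (1)·(1) / ((7)·(3)) = 0.047619
ρ = √|0.047619| = √0.047619 = 0.2182
ρ < 1, so Jacobi converges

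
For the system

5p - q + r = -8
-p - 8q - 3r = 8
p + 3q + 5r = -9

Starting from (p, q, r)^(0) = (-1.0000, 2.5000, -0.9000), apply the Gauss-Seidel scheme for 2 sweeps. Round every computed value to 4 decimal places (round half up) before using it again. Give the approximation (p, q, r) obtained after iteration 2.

Iteration 1:
  p = (-8 - (-1)·2.5000 - (1)·-0.9000) / (5) = -0.9200
  q = (8 - (-1)·-0.9200 - (-3)·-0.9000) / (-8) = -0.5475
  r = (-9 - (1)·-0.9200 - (3)·-0.5475) / (5) = -1.2875
Iteration 2:
  p = (-8 - (-1)·-0.5475 - (1)·-1.2875) / (5) = -1.4520
  q = (8 - (-1)·-1.4520 - (-3)·-1.2875) / (-8) = -0.3357
  r = (-9 - (1)·-1.4520 - (3)·-0.3357) / (5) = -1.3082

(-1.4520, -0.3357, -1.3082)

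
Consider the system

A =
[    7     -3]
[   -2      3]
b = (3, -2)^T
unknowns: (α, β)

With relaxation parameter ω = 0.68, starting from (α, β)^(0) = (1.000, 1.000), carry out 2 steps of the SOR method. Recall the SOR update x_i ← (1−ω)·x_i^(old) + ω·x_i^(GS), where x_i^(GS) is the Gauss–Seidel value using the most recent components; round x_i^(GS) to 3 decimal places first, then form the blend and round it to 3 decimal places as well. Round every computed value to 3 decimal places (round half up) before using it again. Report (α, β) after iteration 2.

(0.661, -0.065)

Iteration 1:
  α: GS value = (3 - (-3)·1.000) / (7) = 0.857;  α ← (1−ω)·1.000 + ω·0.857 = 0.903
  β: GS value = (-2 - (-2)·0.903) / (3) = -0.065;  β ← (1−ω)·1.000 + ω·-0.065 = 0.276
Iteration 2:
  α: GS value = (3 - (-3)·0.276) / (7) = 0.547;  α ← (1−ω)·0.903 + ω·0.547 = 0.661
  β: GS value = (-2 - (-2)·0.661) / (3) = -0.226;  β ← (1−ω)·0.276 + ω·-0.226 = -0.065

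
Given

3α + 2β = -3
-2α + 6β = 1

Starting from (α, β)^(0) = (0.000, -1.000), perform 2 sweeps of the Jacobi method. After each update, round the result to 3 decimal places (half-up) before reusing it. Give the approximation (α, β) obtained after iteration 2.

(-1.111, 0.056)

Iteration 1:
  α = (-3 - (2)·-1.000) / (3) = -0.333
  β = (1 - (-2)·0.000) / (6) = 0.167
Iteration 2:
  α = (-3 - (2)·0.167) / (3) = -1.111
  β = (1 - (-2)·-0.333) / (6) = 0.056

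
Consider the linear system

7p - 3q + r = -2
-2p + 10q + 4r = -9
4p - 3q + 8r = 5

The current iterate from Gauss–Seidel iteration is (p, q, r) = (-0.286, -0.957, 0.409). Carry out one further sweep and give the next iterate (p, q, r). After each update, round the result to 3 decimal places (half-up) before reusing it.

(-0.754, -1.214, 0.547)

One sweep:
  p = (-2 - (-3)·-0.957 - (1)·0.409) / (7) = -0.754
  q = (-9 - (-2)·-0.754 - (4)·0.409) / (10) = -1.214
  r = (5 - (4)·-0.754 - (-3)·-1.214) / (8) = 0.547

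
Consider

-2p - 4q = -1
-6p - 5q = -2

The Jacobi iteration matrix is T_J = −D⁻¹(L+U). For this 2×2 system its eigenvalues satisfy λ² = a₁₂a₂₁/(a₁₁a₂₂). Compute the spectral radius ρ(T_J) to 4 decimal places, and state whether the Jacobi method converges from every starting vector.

a₁₂a₂₁/(a₁₁a₂₂) = (-4)·(-6) / ((-2)·(-5)) = 2.400000
ρ = √|2.400000| = √2.400000 = 1.5492
ρ > 1, so Jacobi diverges

1.5492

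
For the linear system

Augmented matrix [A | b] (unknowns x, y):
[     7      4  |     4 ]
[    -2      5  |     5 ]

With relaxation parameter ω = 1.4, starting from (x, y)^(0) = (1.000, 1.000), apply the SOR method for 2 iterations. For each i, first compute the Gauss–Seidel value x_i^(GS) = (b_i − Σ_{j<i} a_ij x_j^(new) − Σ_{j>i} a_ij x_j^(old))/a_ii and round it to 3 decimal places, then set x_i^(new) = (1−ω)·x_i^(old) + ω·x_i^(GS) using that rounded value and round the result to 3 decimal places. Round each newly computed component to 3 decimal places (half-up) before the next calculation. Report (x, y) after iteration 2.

(0.339, 1.280)

Iteration 1:
  x: GS value = (4 - (4)·1.000) / (7) = 0.000;  x ← (1−ω)·1.000 + ω·0.000 = -0.400
  y: GS value = (5 - (-2)·-0.400) / (5) = 0.840;  y ← (1−ω)·1.000 + ω·0.840 = 0.776
Iteration 2:
  x: GS value = (4 - (4)·0.776) / (7) = 0.128;  x ← (1−ω)·-0.400 + ω·0.128 = 0.339
  y: GS value = (5 - (-2)·0.339) / (5) = 1.136;  y ← (1−ω)·0.776 + ω·1.136 = 1.280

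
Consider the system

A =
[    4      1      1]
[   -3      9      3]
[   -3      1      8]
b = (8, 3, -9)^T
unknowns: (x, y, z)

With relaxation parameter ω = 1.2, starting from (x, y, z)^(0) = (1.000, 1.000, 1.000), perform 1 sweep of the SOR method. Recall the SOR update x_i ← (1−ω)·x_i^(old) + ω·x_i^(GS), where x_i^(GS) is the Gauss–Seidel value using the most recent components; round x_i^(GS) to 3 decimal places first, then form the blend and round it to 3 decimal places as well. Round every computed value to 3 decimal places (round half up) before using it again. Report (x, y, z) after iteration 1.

(1.600, 0.440, -0.896)

Iteration 1:
  x: GS value = (8 - (1)·1.000 - (1)·1.000) / (4) = 1.500;  x ← (1−ω)·1.000 + ω·1.500 = 1.600
  y: GS value = (3 - (-3)·1.600 - (3)·1.000) / (9) = 0.533;  y ← (1−ω)·1.000 + ω·0.533 = 0.440
  z: GS value = (-9 - (-3)·1.600 - (1)·0.440) / (8) = -0.580;  z ← (1−ω)·1.000 + ω·-0.580 = -0.896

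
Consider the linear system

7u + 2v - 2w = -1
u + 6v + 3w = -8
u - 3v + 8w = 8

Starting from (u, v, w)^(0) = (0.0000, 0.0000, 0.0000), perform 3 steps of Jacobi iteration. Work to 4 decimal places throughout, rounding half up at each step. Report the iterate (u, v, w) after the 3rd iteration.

(0.5221, -1.6796, 0.2560)

Iteration 1:
  u = (-1 - (2)·0.0000 - (-2)·0.0000) / (7) = -0.1429
  v = (-8 - (1)·0.0000 - (3)·0.0000) / (6) = -1.3333
  w = (8 - (1)·0.0000 - (-3)·0.0000) / (8) = 1.0000
Iteration 2:
  u = (-1 - (2)·-1.3333 - (-2)·1.0000) / (7) = 0.5238
  v = (-8 - (1)·-0.1429 - (3)·1.0000) / (6) = -1.8095
  w = (8 - (1)·-0.1429 - (-3)·-1.3333) / (8) = 0.5179
Iteration 3:
  u = (-1 - (2)·-1.8095 - (-2)·0.5179) / (7) = 0.5221
  v = (-8 - (1)·0.5238 - (3)·0.5179) / (6) = -1.6796
  w = (8 - (1)·0.5238 - (-3)·-1.8095) / (8) = 0.2560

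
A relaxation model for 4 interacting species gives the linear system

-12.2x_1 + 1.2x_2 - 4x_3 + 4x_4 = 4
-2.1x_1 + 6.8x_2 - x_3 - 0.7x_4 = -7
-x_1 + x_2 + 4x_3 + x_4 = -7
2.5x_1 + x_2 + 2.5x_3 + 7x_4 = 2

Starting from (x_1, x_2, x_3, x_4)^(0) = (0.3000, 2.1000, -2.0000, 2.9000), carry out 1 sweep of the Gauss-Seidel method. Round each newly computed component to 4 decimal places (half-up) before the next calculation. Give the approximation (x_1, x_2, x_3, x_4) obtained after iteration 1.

(1.4852, -0.5663, -1.9621, 0.5369)

Iteration 1:
  x_1 = (4 - (1.2)·2.1000 - (-4)·-2.0000 - (4)·2.9000) / (-12.2) = 1.4852
  x_2 = (-7 - (-2.1)·1.4852 - (-1)·-2.0000 - (-0.7)·2.9000) / (6.8) = -0.5663
  x_3 = (-7 - (-1)·1.4852 - (1)·-0.5663 - (1)·2.9000) / (4) = -1.9621
  x_4 = (2 - (2.5)·1.4852 - (1)·-0.5663 - (2.5)·-1.9621) / (7) = 0.5369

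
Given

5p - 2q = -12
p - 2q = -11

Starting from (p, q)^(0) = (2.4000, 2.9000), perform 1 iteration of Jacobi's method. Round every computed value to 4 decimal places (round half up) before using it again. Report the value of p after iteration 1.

-1.2400

Iteration 1:
  p = (-12 - (-2)·2.9000) / (5) = -1.2400
  q = (-11 - (1)·2.4000) / (-2) = 6.7000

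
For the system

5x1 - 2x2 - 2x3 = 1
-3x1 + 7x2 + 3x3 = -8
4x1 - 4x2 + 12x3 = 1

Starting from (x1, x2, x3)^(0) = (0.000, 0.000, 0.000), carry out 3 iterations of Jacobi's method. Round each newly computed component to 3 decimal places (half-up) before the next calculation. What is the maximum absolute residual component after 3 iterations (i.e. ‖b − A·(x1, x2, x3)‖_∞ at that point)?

0.950

Iteration 1:
  x1 = (1 - (-2)·0.000 - (-2)·0.000) / (5) = 0.200
  x2 = (-8 - (-3)·0.000 - (3)·0.000) / (7) = -1.143
  x3 = (1 - (4)·0.000 - (-4)·0.000) / (12) = 0.083
Iteration 2:
  x1 = (1 - (-2)·-1.143 - (-2)·0.083) / (5) = -0.224
  x2 = (-8 - (-3)·0.200 - (3)·0.083) / (7) = -1.093
  x3 = (1 - (4)·0.200 - (-4)·-1.143) / (12) = -0.364
Iteration 3:
  x1 = (1 - (-2)·-1.093 - (-2)·-0.364) / (5) = -0.383
  x2 = (-8 - (-3)·-0.224 - (3)·-0.364) / (7) = -1.083
  x3 = (1 - (4)·-0.224 - (-4)·-1.093) / (12) = -0.206
Residual b − A·x = (0.337, -0.950, 0.672); ∞-norm = 0.950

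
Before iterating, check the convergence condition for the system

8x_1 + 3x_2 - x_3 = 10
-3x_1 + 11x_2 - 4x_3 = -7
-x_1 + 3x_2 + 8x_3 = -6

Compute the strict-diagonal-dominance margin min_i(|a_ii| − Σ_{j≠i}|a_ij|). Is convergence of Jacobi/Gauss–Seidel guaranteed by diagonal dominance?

4

row 1: |8| − (3+1) = 4
row 2: |11| − (3+4) = 4
row 3: |8| − (1+3) = 4
minimum over rows = 4 → strictly diagonally dominant (convergence guaranteed)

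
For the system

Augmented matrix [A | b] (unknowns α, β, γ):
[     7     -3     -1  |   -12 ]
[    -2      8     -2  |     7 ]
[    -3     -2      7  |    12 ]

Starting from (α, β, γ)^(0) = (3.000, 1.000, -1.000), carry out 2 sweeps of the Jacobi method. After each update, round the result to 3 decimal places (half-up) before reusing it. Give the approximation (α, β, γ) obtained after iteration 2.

(-0.656, 1.339, 1.495)

Iteration 1:
  α = (-12 - (-3)·1.000 - (-1)·-1.000) / (7) = -1.429
  β = (7 - (-2)·3.000 - (-2)·-1.000) / (8) = 1.375
  γ = (12 - (-3)·3.000 - (-2)·1.000) / (7) = 3.286
Iteration 2:
  α = (-12 - (-3)·1.375 - (-1)·3.286) / (7) = -0.656
  β = (7 - (-2)·-1.429 - (-2)·3.286) / (8) = 1.339
  γ = (12 - (-3)·-1.429 - (-2)·1.375) / (7) = 1.495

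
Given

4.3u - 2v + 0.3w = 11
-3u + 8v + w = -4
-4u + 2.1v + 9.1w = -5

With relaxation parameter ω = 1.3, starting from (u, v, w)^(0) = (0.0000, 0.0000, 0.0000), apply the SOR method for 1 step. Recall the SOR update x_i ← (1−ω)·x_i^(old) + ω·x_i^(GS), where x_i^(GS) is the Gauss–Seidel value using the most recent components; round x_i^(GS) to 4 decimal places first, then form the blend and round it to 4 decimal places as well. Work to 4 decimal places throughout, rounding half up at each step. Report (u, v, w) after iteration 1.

(3.3255, 0.9712, 0.8947)

Iteration 1:
  u: GS value = (11 - (-2)·0.0000 - (0.3)·0.0000) / (4.3) = 2.5581;  u ← (1−ω)·0.0000 + ω·2.5581 = 3.3255
  v: GS value = (-4 - (-3)·3.3255 - (1)·0.0000) / (8) = 0.7471;  v ← (1−ω)·0.0000 + ω·0.7471 = 0.9712
  w: GS value = (-5 - (-4)·3.3255 - (2.1)·0.9712) / (9.1) = 0.6882;  w ← (1−ω)·0.0000 + ω·0.6882 = 0.8947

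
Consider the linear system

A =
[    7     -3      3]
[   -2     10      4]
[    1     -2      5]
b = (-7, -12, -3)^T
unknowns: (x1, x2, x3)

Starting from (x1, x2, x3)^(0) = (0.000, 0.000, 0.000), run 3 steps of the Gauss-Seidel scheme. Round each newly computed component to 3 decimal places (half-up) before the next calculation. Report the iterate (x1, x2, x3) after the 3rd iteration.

Iteration 1:
  x1 = (-7 - (-3)·0.000 - (3)·0.000) / (7) = -1.000
  x2 = (-12 - (-2)·-1.000 - (4)·0.000) / (10) = -1.400
  x3 = (-3 - (1)·-1.000 - (-2)·-1.400) / (5) = -0.960
Iteration 2:
  x1 = (-7 - (-3)·-1.400 - (3)·-0.960) / (7) = -1.189
  x2 = (-12 - (-2)·-1.189 - (4)·-0.960) / (10) = -1.054
  x3 = (-3 - (1)·-1.189 - (-2)·-1.054) / (5) = -0.784
Iteration 3:
  x1 = (-7 - (-3)·-1.054 - (3)·-0.784) / (7) = -1.116
  x2 = (-12 - (-2)·-1.116 - (4)·-0.784) / (10) = -1.110
  x3 = (-3 - (1)·-1.116 - (-2)·-1.110) / (5) = -0.821

(-1.116, -1.110, -0.821)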